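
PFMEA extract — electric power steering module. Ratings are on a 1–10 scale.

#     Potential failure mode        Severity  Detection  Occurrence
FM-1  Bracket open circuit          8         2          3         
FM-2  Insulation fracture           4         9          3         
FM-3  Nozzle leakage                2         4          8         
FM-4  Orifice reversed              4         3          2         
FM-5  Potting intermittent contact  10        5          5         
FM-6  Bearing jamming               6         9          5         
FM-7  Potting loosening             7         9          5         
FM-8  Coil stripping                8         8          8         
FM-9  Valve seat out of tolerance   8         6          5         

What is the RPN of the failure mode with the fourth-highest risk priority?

250

RPN = Severity × Occurrence × Detection:
  FM-1: 8 × 3 × 2 = 48
  FM-2: 4 × 3 × 9 = 108
  FM-3: 2 × 8 × 4 = 64
  FM-4: 4 × 2 × 3 = 24
  FM-5: 10 × 5 × 5 = 250
  FM-6: 6 × 5 × 9 = 270
  FM-7: 7 × 5 × 9 = 315
  FM-8: 8 × 8 × 8 = 512
  FM-9: 8 × 5 × 6 = 240
Sorted descending: 512, 315, 270, 250, 240, 108, 64, 48, 24.
The fourth-highest RPN is 250 (FM-5).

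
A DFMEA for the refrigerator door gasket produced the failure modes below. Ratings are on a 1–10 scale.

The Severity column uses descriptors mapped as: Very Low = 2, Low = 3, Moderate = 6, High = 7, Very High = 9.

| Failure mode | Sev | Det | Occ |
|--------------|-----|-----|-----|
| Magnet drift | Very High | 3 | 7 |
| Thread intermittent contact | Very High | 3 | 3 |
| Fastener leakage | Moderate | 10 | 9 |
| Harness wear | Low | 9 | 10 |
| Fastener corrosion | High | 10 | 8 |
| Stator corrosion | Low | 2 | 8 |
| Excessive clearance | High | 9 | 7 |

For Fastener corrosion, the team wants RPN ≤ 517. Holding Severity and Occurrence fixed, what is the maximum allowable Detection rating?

Fastener corrosion: S=7, O=8, D=10 → current RPN = 560.
Fixed product = 56. Need 56 × D ≤ 517, so D ≤ 517/56 = 9.23.
Maximum integer Detection rating = 9 (gives RPN 504; D=10 would give 560 > 517).

9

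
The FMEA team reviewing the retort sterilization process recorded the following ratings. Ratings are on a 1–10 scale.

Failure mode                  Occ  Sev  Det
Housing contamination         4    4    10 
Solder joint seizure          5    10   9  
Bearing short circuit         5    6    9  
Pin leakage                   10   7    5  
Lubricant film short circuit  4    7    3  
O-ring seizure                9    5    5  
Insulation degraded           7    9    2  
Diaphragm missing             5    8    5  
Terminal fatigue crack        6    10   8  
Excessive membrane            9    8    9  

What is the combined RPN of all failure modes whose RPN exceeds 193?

RPN = Severity × Occurrence × Detection:
  Housing contamination: 4 × 4 × 10 = 160
  Solder joint seizure: 10 × 5 × 9 = 450
  Bearing short circuit: 6 × 5 × 9 = 270
  Pin leakage: 7 × 10 × 5 = 350
  Lubricant film short circuit: 7 × 4 × 3 = 84
  O-ring seizure: 5 × 9 × 5 = 225
  Insulation degraded: 9 × 7 × 2 = 126
  Diaphragm missing: 8 × 5 × 5 = 200
  Terminal fatigue crack: 10 × 6 × 8 = 480
  Excessive membrane: 8 × 9 × 9 = 648
RPN > 193: Solder joint seizure (450), Bearing short circuit (270), Pin leakage (350), O-ring seizure (225), Diaphragm missing (200), Terminal fatigue crack (480), Excessive membrane (648).
Sum: 450 + 270 + 350 + 225 + 200 + 480 + 648 = 2623.

2623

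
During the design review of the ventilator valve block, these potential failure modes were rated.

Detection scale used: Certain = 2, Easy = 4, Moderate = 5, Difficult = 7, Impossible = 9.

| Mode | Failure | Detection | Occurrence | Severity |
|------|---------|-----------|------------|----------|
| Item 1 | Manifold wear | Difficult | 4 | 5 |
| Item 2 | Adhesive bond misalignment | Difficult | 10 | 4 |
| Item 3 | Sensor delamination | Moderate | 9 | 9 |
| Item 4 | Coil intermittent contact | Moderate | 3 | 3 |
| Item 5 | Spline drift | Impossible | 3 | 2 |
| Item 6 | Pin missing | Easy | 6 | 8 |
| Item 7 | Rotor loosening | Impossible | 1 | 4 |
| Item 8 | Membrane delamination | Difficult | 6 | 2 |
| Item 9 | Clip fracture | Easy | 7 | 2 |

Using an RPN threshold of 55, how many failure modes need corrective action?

6

RPN = Severity × Occurrence × Detection:
  Item 1: 5 × 4 × 7 = 140
  Item 2: 4 × 10 × 7 = 280
  Item 3: 9 × 9 × 5 = 405
  Item 4: 3 × 3 × 5 = 45
  Item 5: 2 × 3 × 9 = 54
  Item 6: 8 × 6 × 4 = 192
  Item 7: 4 × 1 × 9 = 36
  Item 8: 2 × 6 × 7 = 84
  Item 9: 2 × 7 × 4 = 56
Modes with RPN ≥ 55: Item 1 (140), Item 2 (280), Item 3 (405), Item 6 (192), Item 8 (84), Item 9 (56) → 6.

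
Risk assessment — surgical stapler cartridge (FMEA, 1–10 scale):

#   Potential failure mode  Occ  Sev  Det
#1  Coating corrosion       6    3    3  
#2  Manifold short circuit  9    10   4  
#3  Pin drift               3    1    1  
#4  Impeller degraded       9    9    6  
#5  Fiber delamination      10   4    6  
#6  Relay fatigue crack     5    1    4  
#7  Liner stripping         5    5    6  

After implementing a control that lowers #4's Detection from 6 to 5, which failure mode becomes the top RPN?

RPN = Severity × Occurrence × Detection:
  #1: 3 × 6 × 3 = 54
  #2: 10 × 9 × 4 = 360
  #3: 1 × 3 × 1 = 3
  #4: 9 × 9 × 6 = 486
  #5: 4 × 10 × 6 = 240
  #6: 1 × 5 × 4 = 20
  #7: 5 × 5 × 6 = 150
After action: #4 → 9 × 9 × 5 = 405.
Revised RPNs: #4=405, #2=360, #5=240, #7=150, #1=54, #6=20, #3=3.
Highest is now #4 (405).

#4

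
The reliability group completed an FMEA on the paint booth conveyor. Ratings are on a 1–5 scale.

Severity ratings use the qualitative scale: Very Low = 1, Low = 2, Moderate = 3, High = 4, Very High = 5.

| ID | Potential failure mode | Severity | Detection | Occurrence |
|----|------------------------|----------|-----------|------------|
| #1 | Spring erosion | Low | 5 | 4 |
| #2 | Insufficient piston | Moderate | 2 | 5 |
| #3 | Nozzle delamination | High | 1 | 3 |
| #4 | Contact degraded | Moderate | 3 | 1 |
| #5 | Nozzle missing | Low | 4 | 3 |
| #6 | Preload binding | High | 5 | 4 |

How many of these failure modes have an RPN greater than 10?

5

RPN = Severity × Occurrence × Detection:
  #1: 2 × 4 × 5 = 40
  #2: 3 × 5 × 2 = 30
  #3: 4 × 3 × 1 = 12
  #4: 3 × 1 × 3 = 9
  #5: 2 × 3 × 4 = 24
  #6: 4 × 4 × 5 = 80
Modes with RPN > 10: #1 (40), #2 (30), #3 (12), #5 (24), #6 (80) → 5.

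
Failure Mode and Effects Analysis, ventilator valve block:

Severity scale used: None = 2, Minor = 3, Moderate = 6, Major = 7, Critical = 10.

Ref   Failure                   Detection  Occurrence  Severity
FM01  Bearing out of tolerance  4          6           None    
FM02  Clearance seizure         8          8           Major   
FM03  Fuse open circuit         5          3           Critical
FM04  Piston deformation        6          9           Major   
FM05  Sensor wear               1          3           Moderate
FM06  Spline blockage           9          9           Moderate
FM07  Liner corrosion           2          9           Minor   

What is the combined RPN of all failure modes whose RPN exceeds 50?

RPN = Severity × Occurrence × Detection:
  FM01: 2 × 6 × 4 = 48
  FM02: 7 × 8 × 8 = 448
  FM03: 10 × 3 × 5 = 150
  FM04: 7 × 9 × 6 = 378
  FM05: 6 × 3 × 1 = 18
  FM06: 6 × 9 × 9 = 486
  FM07: 3 × 9 × 2 = 54
RPN > 50: FM02 (448), FM03 (150), FM04 (378), FM06 (486), FM07 (54).
Sum: 448 + 150 + 378 + 486 + 54 = 1516.

1516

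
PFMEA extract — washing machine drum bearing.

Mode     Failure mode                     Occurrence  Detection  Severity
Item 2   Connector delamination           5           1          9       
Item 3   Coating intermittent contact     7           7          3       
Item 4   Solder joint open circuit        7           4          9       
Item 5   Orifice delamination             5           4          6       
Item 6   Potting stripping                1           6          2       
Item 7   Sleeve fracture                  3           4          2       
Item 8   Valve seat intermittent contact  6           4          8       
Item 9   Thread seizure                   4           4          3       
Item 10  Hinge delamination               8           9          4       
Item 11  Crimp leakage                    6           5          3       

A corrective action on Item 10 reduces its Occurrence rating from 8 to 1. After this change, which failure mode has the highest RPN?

Item 4

RPN = Severity × Occurrence × Detection:
  Item 2: 9 × 5 × 1 = 45
  Item 3: 3 × 7 × 7 = 147
  Item 4: 9 × 7 × 4 = 252
  Item 5: 6 × 5 × 4 = 120
  Item 6: 2 × 1 × 6 = 12
  Item 7: 2 × 3 × 4 = 24
  Item 8: 8 × 6 × 4 = 192
  Item 9: 3 × 4 × 4 = 48
  Item 10: 4 × 8 × 9 = 288
  Item 11: 3 × 6 × 5 = 90
After action: Item 10 → 4 × 1 × 9 = 36.
Revised RPNs: Item 4=252, Item 8=192, Item 3=147, Item 5=120, Item 11=90, Item 9=48, Item 2=45, Item 10=36, Item 7=24, Item 6=12.
Highest is now Item 4 (252).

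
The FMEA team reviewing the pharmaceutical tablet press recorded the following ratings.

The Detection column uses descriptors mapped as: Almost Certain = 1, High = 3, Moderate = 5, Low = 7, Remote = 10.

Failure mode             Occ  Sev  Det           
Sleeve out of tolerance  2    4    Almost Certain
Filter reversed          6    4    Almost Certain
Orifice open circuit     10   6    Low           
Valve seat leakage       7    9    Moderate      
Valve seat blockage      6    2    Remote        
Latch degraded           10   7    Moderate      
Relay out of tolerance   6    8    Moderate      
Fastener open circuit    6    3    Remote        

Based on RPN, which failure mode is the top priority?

RPN = Severity × Occurrence × Detection:
  Sleeve out of tolerance: 4 × 2 × 1 = 8
  Filter reversed: 4 × 6 × 1 = 24
  Orifice open circuit: 6 × 10 × 7 = 420
  Valve seat leakage: 9 × 7 × 5 = 315
  Valve seat blockage: 2 × 6 × 10 = 120
  Latch degraded: 7 × 10 × 5 = 350
  Relay out of tolerance: 8 × 6 × 5 = 240
  Fastener open circuit: 3 × 6 × 10 = 180
Highest RPN is 420 → Orifice open circuit.

Orifice open circuit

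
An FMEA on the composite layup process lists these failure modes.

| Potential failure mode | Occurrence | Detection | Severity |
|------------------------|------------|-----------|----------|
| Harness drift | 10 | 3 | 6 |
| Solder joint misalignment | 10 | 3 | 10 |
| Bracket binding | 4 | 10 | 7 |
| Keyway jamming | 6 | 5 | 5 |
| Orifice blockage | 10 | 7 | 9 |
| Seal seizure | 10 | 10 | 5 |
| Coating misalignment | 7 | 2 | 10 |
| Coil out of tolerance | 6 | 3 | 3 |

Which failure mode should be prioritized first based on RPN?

Orifice blockage

RPN = Severity × Occurrence × Detection:
  Harness drift: 6 × 10 × 3 = 180
  Solder joint misalignment: 10 × 10 × 3 = 300
  Bracket binding: 7 × 4 × 10 = 280
  Keyway jamming: 5 × 6 × 5 = 150
  Orifice blockage: 9 × 10 × 7 = 630
  Seal seizure: 5 × 10 × 10 = 500
  Coating misalignment: 10 × 7 × 2 = 140
  Coil out of tolerance: 3 × 6 × 3 = 54
Highest RPN is 630 → Orifice blockage.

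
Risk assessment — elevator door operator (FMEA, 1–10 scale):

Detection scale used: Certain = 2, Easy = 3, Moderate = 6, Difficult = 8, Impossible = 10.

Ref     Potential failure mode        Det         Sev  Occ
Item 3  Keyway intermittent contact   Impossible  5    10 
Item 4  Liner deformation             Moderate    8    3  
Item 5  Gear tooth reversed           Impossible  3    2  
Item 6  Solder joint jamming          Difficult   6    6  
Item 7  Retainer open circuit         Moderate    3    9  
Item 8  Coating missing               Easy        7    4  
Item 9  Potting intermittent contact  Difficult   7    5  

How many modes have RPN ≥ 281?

2

RPN = Severity × Occurrence × Detection:
  Item 3: 5 × 10 × 10 = 500
  Item 4: 8 × 3 × 6 = 144
  Item 5: 3 × 2 × 10 = 60
  Item 6: 6 × 6 × 8 = 288
  Item 7: 3 × 9 × 6 = 162
  Item 8: 7 × 4 × 3 = 84
  Item 9: 7 × 5 × 8 = 280
Modes with RPN ≥ 281: Item 3 (500), Item 6 (288) → 2.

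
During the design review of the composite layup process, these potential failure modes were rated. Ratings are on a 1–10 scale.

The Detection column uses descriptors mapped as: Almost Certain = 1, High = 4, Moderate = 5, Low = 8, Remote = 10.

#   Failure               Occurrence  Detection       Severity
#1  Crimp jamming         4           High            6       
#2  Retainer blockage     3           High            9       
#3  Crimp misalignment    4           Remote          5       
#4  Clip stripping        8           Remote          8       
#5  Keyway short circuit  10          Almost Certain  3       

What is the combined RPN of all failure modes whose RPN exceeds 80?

1044

RPN = Severity × Occurrence × Detection:
  #1: 6 × 4 × 4 = 96
  #2: 9 × 3 × 4 = 108
  #3: 5 × 4 × 10 = 200
  #4: 8 × 8 × 10 = 640
  #5: 3 × 10 × 1 = 30
RPN > 80: #1 (96), #2 (108), #3 (200), #4 (640).
Sum: 96 + 108 + 200 + 640 = 1044.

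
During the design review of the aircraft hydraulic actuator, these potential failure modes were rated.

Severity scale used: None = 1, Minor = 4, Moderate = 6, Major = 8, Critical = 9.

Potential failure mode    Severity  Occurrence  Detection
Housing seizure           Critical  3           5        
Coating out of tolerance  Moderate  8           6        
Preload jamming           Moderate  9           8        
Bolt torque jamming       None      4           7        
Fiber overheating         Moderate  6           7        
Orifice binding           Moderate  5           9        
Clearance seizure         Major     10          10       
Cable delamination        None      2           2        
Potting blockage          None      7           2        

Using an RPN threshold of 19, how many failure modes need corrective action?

7

RPN = Severity × Occurrence × Detection:
  Housing seizure: 9 × 3 × 5 = 135
  Coating out of tolerance: 6 × 8 × 6 = 288
  Preload jamming: 6 × 9 × 8 = 432
  Bolt torque jamming: 1 × 4 × 7 = 28
  Fiber overheating: 6 × 6 × 7 = 252
  Orifice binding: 6 × 5 × 9 = 270
  Clearance seizure: 8 × 10 × 10 = 800
  Cable delamination: 1 × 2 × 2 = 4
  Potting blockage: 1 × 7 × 2 = 14
Modes with RPN ≥ 19: Housing seizure (135), Coating out of tolerance (288), Preload jamming (432), Bolt torque jamming (28), Fiber overheating (252), Orifice binding (270), Clearance seizure (800) → 7.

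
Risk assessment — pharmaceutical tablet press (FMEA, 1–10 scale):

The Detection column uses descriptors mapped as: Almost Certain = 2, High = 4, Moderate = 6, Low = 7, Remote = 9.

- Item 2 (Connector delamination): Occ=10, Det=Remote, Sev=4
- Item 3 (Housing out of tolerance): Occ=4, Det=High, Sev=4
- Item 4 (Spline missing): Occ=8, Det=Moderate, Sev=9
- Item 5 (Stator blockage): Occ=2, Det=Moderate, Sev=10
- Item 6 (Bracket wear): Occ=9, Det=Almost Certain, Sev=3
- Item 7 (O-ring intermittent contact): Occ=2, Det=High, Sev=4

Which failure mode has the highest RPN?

Item 4

RPN = Severity × Occurrence × Detection:
  Item 2: 4 × 10 × 9 = 360
  Item 3: 4 × 4 × 4 = 64
  Item 4: 9 × 8 × 6 = 432
  Item 5: 10 × 2 × 6 = 120
  Item 6: 3 × 9 × 2 = 54
  Item 7: 4 × 2 × 4 = 32
Highest RPN is 432 → Item 4.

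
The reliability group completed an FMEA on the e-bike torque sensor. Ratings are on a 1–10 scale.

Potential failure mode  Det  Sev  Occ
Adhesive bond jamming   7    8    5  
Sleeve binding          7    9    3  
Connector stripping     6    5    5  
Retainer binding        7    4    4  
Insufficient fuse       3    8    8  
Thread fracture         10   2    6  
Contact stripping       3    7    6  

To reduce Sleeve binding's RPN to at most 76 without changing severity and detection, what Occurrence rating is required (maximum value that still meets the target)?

1

Sleeve binding: S=9, O=3, D=7 → current RPN = 189.
Fixed product = 63. Need 63 × O ≤ 76, so O ≤ 76/63 = 1.21.
Maximum integer Occurrence rating = 1 (gives RPN 63; O=2 would give 126 > 76).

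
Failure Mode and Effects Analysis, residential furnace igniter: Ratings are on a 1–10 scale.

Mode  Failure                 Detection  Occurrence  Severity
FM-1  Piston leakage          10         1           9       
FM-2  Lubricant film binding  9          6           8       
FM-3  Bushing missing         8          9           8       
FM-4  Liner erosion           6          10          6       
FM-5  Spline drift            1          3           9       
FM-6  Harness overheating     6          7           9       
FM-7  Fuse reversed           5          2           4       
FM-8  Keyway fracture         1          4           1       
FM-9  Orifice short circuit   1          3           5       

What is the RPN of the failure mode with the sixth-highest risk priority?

RPN = Severity × Occurrence × Detection:
  FM-1: 9 × 1 × 10 = 90
  FM-2: 8 × 6 × 9 = 432
  FM-3: 8 × 9 × 8 = 576
  FM-4: 6 × 10 × 6 = 360
  FM-5: 9 × 3 × 1 = 27
  FM-6: 9 × 7 × 6 = 378
  FM-7: 4 × 2 × 5 = 40
  FM-8: 1 × 4 × 1 = 4
  FM-9: 5 × 3 × 1 = 15
Sorted descending: 576, 432, 378, 360, 90, 40, 27, 15, 4.
The sixth-highest RPN is 40 (FM-7).

40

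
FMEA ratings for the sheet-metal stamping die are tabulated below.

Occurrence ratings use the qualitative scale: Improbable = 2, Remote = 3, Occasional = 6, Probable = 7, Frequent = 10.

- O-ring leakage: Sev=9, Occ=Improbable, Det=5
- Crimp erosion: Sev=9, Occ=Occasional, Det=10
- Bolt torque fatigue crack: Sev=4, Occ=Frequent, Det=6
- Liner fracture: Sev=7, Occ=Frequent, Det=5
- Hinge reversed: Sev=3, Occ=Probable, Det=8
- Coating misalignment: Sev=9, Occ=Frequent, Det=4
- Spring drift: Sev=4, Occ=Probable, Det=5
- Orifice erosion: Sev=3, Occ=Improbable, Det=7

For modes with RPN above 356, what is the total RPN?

900

RPN = Severity × Occurrence × Detection:
  O-ring leakage: 9 × 2 × 5 = 90
  Crimp erosion: 9 × 6 × 10 = 540
  Bolt torque fatigue crack: 4 × 10 × 6 = 240
  Liner fracture: 7 × 10 × 5 = 350
  Hinge reversed: 3 × 7 × 8 = 168
  Coating misalignment: 9 × 10 × 4 = 360
  Spring drift: 4 × 7 × 5 = 140
  Orifice erosion: 3 × 2 × 7 = 42
RPN > 356: Crimp erosion (540), Coating misalignment (360).
Sum: 540 + 360 = 900.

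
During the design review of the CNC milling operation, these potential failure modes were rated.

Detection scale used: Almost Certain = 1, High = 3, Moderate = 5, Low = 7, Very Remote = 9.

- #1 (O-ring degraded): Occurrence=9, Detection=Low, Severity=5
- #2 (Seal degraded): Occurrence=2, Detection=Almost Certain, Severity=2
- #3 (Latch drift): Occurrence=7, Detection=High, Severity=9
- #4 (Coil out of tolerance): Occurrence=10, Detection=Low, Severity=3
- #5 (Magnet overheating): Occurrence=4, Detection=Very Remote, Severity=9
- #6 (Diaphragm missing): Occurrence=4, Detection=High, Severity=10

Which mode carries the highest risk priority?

#5

RPN = Severity × Occurrence × Detection:
  #1: 5 × 9 × 7 = 315
  #2: 2 × 2 × 1 = 4
  #3: 9 × 7 × 3 = 189
  #4: 3 × 10 × 7 = 210
  #5: 9 × 4 × 9 = 324
  #6: 10 × 4 × 3 = 120
Highest RPN is 324 → #5.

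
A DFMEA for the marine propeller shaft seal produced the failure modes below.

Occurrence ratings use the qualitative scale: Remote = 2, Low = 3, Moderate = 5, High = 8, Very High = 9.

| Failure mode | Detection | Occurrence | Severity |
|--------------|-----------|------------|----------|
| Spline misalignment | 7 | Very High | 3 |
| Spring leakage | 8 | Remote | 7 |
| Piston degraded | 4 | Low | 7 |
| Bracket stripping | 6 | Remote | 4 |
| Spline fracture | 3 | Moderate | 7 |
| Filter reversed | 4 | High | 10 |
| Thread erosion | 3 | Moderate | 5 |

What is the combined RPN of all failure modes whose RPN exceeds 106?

RPN = Severity × Occurrence × Detection:
  Spline misalignment: 3 × 9 × 7 = 189
  Spring leakage: 7 × 2 × 8 = 112
  Piston degraded: 7 × 3 × 4 = 84
  Bracket stripping: 4 × 2 × 6 = 48
  Spline fracture: 7 × 5 × 3 = 105
  Filter reversed: 10 × 8 × 4 = 320
  Thread erosion: 5 × 5 × 3 = 75
RPN > 106: Spline misalignment (189), Spring leakage (112), Filter reversed (320).
Sum: 189 + 112 + 320 = 621.

621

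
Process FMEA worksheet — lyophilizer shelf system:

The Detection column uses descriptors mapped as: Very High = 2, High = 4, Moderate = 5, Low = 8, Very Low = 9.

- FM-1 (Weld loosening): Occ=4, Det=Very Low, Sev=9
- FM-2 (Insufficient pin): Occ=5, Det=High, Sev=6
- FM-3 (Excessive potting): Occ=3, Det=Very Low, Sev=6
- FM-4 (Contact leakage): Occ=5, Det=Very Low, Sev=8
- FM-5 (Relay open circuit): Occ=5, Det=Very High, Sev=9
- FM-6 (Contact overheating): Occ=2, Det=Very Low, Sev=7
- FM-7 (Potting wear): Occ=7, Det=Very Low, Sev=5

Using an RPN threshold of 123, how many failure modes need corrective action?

5

RPN = Severity × Occurrence × Detection:
  FM-1: 9 × 4 × 9 = 324
  FM-2: 6 × 5 × 4 = 120
  FM-3: 6 × 3 × 9 = 162
  FM-4: 8 × 5 × 9 = 360
  FM-5: 9 × 5 × 2 = 90
  FM-6: 7 × 2 × 9 = 126
  FM-7: 5 × 7 × 9 = 315
Modes with RPN ≥ 123: FM-1 (324), FM-3 (162), FM-4 (360), FM-6 (126), FM-7 (315) → 5.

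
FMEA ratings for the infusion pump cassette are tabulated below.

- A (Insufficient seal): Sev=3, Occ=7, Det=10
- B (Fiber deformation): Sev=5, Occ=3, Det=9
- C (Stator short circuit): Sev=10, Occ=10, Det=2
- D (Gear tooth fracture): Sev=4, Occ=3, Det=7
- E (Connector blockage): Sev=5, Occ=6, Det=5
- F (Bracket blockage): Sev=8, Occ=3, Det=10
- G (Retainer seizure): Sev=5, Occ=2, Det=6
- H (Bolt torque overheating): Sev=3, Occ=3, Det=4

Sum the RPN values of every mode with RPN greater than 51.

RPN = Severity × Occurrence × Detection:
  A: 3 × 7 × 10 = 210
  B: 5 × 3 × 9 = 135
  C: 10 × 10 × 2 = 200
  D: 4 × 3 × 7 = 84
  E: 5 × 6 × 5 = 150
  F: 8 × 3 × 10 = 240
  G: 5 × 2 × 6 = 60
  H: 3 × 3 × 4 = 36
RPN > 51: A (210), B (135), C (200), D (84), E (150), F (240), G (60).
Sum: 210 + 135 + 200 + 84 + 150 + 240 + 60 = 1079.

1079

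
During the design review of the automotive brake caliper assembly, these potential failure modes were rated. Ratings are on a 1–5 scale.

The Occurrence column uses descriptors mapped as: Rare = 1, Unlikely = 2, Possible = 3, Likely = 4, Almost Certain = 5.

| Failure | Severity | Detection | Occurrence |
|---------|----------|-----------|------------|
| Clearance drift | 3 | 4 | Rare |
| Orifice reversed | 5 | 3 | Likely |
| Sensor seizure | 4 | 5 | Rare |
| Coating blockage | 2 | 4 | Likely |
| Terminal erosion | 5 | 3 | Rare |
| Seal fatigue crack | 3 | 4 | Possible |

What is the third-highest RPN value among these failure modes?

RPN = Severity × Occurrence × Detection:
  Clearance drift: 3 × 1 × 4 = 12
  Orifice reversed: 5 × 4 × 3 = 60
  Sensor seizure: 4 × 1 × 5 = 20
  Coating blockage: 2 × 4 × 4 = 32
  Terminal erosion: 5 × 1 × 3 = 15
  Seal fatigue crack: 3 × 3 × 4 = 36
Sorted descending: 60, 36, 32, 20, 15, 12.
The third-highest RPN is 32 (Coating blockage).

32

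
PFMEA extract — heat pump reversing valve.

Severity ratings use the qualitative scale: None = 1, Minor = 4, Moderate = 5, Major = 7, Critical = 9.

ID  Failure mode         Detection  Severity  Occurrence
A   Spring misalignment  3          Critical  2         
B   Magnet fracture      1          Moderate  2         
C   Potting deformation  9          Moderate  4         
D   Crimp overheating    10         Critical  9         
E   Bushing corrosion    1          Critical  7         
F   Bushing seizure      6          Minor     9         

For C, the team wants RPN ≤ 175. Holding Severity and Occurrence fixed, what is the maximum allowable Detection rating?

C: S=5, O=4, D=9 → current RPN = 180.
Fixed product = 20. Need 20 × D ≤ 175, so D ≤ 175/20 = 8.75.
Maximum integer Detection rating = 8 (gives RPN 160; D=9 would give 180 > 175).

8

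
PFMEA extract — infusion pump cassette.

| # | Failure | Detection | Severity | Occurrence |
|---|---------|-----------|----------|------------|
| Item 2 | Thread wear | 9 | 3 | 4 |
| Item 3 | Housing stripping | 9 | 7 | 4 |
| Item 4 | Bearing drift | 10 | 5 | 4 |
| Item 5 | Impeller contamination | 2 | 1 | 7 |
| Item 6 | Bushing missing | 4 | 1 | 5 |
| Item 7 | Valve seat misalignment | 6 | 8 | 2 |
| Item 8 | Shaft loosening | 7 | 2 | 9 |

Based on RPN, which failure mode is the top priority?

RPN = Severity × Occurrence × Detection:
  Item 2: 3 × 4 × 9 = 108
  Item 3: 7 × 4 × 9 = 252
  Item 4: 5 × 4 × 10 = 200
  Item 5: 1 × 7 × 2 = 14
  Item 6: 1 × 5 × 4 = 20
  Item 7: 8 × 2 × 6 = 96
  Item 8: 2 × 9 × 7 = 126
Highest RPN is 252 → Item 3.

Item 3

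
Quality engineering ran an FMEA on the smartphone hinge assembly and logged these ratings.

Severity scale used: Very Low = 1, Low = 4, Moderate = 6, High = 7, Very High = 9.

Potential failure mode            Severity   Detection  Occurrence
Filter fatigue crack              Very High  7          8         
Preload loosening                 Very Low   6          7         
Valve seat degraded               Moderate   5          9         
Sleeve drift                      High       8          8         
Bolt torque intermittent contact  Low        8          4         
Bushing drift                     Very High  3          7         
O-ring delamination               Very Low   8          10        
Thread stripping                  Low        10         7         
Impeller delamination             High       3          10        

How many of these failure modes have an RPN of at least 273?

RPN = Severity × Occurrence × Detection:
  Filter fatigue crack: 9 × 8 × 7 = 504
  Preload loosening: 1 × 7 × 6 = 42
  Valve seat degraded: 6 × 9 × 5 = 270
  Sleeve drift: 7 × 8 × 8 = 448
  Bolt torque intermittent contact: 4 × 4 × 8 = 128
  Bushing drift: 9 × 7 × 3 = 189
  O-ring delamination: 1 × 10 × 8 = 80
  Thread stripping: 4 × 7 × 10 = 280
  Impeller delamination: 7 × 10 × 3 = 210
Modes with RPN ≥ 273: Filter fatigue crack (504), Sleeve drift (448), Thread stripping (280) → 3.

3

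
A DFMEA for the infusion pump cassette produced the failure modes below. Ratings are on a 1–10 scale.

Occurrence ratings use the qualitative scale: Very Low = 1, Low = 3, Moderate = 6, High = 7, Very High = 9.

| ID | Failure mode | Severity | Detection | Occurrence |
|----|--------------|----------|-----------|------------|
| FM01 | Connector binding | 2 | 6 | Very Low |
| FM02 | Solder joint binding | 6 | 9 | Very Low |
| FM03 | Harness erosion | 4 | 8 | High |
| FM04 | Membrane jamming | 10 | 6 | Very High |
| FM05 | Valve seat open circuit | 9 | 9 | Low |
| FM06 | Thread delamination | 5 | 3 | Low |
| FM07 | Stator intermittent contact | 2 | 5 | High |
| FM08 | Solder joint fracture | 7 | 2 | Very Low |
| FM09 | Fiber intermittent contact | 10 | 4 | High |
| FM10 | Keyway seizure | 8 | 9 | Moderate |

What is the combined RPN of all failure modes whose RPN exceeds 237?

1495

RPN = Severity × Occurrence × Detection:
  FM01: 2 × 1 × 6 = 12
  FM02: 6 × 1 × 9 = 54
  FM03: 4 × 7 × 8 = 224
  FM04: 10 × 9 × 6 = 540
  FM05: 9 × 3 × 9 = 243
  FM06: 5 × 3 × 3 = 45
  FM07: 2 × 7 × 5 = 70
  FM08: 7 × 1 × 2 = 14
  FM09: 10 × 7 × 4 = 280
  FM10: 8 × 6 × 9 = 432
RPN > 237: FM04 (540), FM05 (243), FM09 (280), FM10 (432).
Sum: 540 + 243 + 280 + 432 = 1495.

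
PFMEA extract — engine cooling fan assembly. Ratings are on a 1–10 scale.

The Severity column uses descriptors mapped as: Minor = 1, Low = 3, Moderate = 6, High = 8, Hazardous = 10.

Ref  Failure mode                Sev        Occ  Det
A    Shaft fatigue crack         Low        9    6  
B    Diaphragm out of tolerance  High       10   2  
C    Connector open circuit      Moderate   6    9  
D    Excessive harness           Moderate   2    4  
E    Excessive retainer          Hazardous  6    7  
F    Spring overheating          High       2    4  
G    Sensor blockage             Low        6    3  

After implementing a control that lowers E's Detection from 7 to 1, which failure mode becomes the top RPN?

RPN = Severity × Occurrence × Detection:
  A: 3 × 9 × 6 = 162
  B: 8 × 10 × 2 = 160
  C: 6 × 6 × 9 = 324
  D: 6 × 2 × 4 = 48
  E: 10 × 6 × 7 = 420
  F: 8 × 2 × 4 = 64
  G: 3 × 6 × 3 = 54
After action: E → 10 × 6 × 1 = 60.
Revised RPNs: C=324, A=162, B=160, F=64, E=60, G=54, D=48.
Highest is now C (324).

C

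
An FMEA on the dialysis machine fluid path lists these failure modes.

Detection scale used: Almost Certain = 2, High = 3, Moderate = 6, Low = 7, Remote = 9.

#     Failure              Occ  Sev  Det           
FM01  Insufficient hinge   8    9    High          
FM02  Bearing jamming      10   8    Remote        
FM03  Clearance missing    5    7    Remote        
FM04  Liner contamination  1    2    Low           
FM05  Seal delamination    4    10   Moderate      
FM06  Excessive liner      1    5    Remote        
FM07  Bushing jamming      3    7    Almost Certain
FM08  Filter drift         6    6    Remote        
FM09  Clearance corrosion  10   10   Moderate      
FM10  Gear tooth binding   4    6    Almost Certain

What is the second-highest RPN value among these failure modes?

RPN = Severity × Occurrence × Detection:
  FM01: 9 × 8 × 3 = 216
  FM02: 8 × 10 × 9 = 720
  FM03: 7 × 5 × 9 = 315
  FM04: 2 × 1 × 7 = 14
  FM05: 10 × 4 × 6 = 240
  FM06: 5 × 1 × 9 = 45
  FM07: 7 × 3 × 2 = 42
  FM08: 6 × 6 × 9 = 324
  FM09: 10 × 10 × 6 = 600
  FM10: 6 × 4 × 2 = 48
Sorted descending: 720, 600, 324, 315, 240, 216, 48, 45, 42, 14.
The second-highest RPN is 600 (FM09).

600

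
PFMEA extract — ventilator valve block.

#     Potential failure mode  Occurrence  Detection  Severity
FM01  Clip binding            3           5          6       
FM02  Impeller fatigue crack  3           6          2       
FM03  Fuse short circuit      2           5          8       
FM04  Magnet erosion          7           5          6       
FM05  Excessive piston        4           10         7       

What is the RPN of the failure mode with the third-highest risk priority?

90

RPN = Severity × Occurrence × Detection:
  FM01: 6 × 3 × 5 = 90
  FM02: 2 × 3 × 6 = 36
  FM03: 8 × 2 × 5 = 80
  FM04: 6 × 7 × 5 = 210
  FM05: 7 × 4 × 10 = 280
Sorted descending: 280, 210, 90, 80, 36.
The third-highest RPN is 90 (FM01).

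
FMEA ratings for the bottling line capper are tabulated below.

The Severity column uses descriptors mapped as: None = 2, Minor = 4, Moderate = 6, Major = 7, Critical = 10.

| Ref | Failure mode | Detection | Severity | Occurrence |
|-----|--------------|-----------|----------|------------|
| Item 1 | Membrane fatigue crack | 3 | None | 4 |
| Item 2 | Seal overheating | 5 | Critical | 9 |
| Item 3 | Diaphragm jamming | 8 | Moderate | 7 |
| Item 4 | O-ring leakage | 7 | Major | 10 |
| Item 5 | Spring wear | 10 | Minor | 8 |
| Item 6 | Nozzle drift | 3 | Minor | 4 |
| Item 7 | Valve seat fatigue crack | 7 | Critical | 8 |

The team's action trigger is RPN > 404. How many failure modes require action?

3

RPN = Severity × Occurrence × Detection:
  Item 1: 2 × 4 × 3 = 24
  Item 2: 10 × 9 × 5 = 450
  Item 3: 6 × 7 × 8 = 336
  Item 4: 7 × 10 × 7 = 490
  Item 5: 4 × 8 × 10 = 320
  Item 6: 4 × 4 × 3 = 48
  Item 7: 10 × 8 × 7 = 560
Modes with RPN > 404: Item 2 (450), Item 4 (490), Item 7 (560) → 3.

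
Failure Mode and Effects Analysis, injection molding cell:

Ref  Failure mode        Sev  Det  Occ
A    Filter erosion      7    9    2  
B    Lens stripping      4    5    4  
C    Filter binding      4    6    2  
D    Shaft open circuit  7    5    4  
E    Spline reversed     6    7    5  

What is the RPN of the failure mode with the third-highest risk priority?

RPN = Severity × Occurrence × Detection:
  A: 7 × 2 × 9 = 126
  B: 4 × 4 × 5 = 80
  C: 4 × 2 × 6 = 48
  D: 7 × 4 × 5 = 140
  E: 6 × 5 × 7 = 210
Sorted descending: 210, 140, 126, 80, 48.
The third-highest RPN is 126 (A).

126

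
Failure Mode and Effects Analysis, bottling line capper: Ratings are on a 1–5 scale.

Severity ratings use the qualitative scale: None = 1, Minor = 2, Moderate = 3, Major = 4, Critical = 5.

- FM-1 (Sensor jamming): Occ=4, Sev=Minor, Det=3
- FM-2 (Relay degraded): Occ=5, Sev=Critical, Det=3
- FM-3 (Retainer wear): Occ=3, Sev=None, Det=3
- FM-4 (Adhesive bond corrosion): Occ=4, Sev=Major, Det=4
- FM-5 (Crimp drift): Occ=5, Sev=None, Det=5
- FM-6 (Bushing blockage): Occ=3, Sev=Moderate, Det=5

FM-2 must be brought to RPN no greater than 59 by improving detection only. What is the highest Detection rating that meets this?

2

FM-2: S=5, O=5, D=3 → current RPN = 75.
Fixed product = 25. Need 25 × D ≤ 59, so D ≤ 59/25 = 2.36.
Maximum integer Detection rating = 2 (gives RPN 50; D=3 would give 75 > 59).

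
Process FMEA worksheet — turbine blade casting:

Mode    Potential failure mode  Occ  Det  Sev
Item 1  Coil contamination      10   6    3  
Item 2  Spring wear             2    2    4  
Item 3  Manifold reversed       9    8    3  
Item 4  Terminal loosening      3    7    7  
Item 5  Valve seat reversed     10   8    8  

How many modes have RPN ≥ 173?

RPN = Severity × Occurrence × Detection:
  Item 1: 3 × 10 × 6 = 180
  Item 2: 4 × 2 × 2 = 16
  Item 3: 3 × 9 × 8 = 216
  Item 4: 7 × 3 × 7 = 147
  Item 5: 8 × 10 × 8 = 640
Modes with RPN ≥ 173: Item 1 (180), Item 3 (216), Item 5 (640) → 3.

3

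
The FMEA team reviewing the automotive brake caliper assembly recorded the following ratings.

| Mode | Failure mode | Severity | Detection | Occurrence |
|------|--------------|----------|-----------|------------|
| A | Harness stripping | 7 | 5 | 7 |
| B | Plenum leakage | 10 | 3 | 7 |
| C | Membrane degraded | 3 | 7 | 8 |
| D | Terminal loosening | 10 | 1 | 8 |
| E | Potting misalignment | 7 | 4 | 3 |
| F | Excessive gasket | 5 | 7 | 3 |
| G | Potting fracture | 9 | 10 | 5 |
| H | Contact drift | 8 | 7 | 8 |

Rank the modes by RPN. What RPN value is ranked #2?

448

RPN = Severity × Occurrence × Detection:
  A: 7 × 7 × 5 = 245
  B: 10 × 7 × 3 = 210
  C: 3 × 8 × 7 = 168
  D: 10 × 8 × 1 = 80
  E: 7 × 3 × 4 = 84
  F: 5 × 3 × 7 = 105
  G: 9 × 5 × 10 = 450
  H: 8 × 8 × 7 = 448
Sorted descending: 450, 448, 245, 210, 168, 105, 84, 80.
The second-highest RPN is 448 (H).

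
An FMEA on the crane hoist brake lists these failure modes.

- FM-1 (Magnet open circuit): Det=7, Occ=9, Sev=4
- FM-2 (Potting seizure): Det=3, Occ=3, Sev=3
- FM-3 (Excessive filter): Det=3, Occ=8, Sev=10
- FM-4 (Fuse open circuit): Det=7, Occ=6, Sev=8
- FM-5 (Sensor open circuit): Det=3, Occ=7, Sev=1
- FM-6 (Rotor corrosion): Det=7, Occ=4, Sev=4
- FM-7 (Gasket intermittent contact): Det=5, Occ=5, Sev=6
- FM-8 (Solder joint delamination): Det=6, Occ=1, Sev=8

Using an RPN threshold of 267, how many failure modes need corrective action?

1

RPN = Severity × Occurrence × Detection:
  FM-1: 4 × 9 × 7 = 252
  FM-2: 3 × 3 × 3 = 27
  FM-3: 10 × 8 × 3 = 240
  FM-4: 8 × 6 × 7 = 336
  FM-5: 1 × 7 × 3 = 21
  FM-6: 4 × 4 × 7 = 112
  FM-7: 6 × 5 × 5 = 150
  FM-8: 8 × 1 × 6 = 48
Modes with RPN ≥ 267: FM-4 (336) → 1.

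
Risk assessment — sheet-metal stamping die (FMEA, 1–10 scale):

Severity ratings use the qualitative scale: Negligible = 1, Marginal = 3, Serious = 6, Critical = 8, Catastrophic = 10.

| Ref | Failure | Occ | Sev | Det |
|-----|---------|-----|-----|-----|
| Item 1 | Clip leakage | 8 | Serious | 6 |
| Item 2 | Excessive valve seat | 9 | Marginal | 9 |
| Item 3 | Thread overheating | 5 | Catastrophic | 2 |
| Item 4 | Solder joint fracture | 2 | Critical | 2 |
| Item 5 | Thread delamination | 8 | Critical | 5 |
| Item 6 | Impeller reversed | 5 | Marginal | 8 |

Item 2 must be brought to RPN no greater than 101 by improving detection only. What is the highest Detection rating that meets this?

3

Item 2: S=3, O=9, D=9 → current RPN = 243.
Fixed product = 27. Need 27 × D ≤ 101, so D ≤ 101/27 = 3.74.
Maximum integer Detection rating = 3 (gives RPN 81; D=4 would give 108 > 101).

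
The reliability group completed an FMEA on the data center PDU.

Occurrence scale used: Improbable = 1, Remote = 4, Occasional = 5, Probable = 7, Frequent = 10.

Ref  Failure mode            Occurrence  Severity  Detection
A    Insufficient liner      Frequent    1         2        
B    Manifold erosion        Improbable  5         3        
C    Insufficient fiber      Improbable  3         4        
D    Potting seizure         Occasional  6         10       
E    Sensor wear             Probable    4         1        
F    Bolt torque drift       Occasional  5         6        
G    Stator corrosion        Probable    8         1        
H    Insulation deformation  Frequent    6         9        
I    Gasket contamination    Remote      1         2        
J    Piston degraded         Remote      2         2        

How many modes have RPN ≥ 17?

RPN = Severity × Occurrence × Detection:
  A: 1 × 10 × 2 = 20
  B: 5 × 1 × 3 = 15
  C: 3 × 1 × 4 = 12
  D: 6 × 5 × 10 = 300
  E: 4 × 7 × 1 = 28
  F: 5 × 5 × 6 = 150
  G: 8 × 7 × 1 = 56
  H: 6 × 10 × 9 = 540
  I: 1 × 4 × 2 = 8
  J: 2 × 4 × 2 = 16
Modes with RPN ≥ 17: A (20), D (300), E (28), F (150), G (56), H (540) → 6.

6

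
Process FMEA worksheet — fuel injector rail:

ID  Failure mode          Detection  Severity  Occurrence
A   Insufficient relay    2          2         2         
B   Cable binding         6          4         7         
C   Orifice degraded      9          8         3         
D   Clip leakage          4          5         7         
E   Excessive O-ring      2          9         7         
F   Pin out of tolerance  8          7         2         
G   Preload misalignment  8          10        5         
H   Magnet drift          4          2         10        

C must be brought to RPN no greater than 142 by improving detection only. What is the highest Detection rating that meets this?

5

C: S=8, O=3, D=9 → current RPN = 216.
Fixed product = 24. Need 24 × D ≤ 142, so D ≤ 142/24 = 5.92.
Maximum integer Detection rating = 5 (gives RPN 120; D=6 would give 144 > 142).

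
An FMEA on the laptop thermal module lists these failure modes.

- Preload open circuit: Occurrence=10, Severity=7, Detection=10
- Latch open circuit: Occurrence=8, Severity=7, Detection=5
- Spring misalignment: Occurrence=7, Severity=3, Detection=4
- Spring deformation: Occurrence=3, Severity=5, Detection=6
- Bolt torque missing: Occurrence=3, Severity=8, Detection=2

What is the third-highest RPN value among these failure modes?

RPN = Severity × Occurrence × Detection:
  Preload open circuit: 7 × 10 × 10 = 700
  Latch open circuit: 7 × 8 × 5 = 280
  Spring misalignment: 3 × 7 × 4 = 84
  Spring deformation: 5 × 3 × 6 = 90
  Bolt torque missing: 8 × 3 × 2 = 48
Sorted descending: 700, 280, 90, 84, 48.
The third-highest RPN is 90 (Spring deformation).

90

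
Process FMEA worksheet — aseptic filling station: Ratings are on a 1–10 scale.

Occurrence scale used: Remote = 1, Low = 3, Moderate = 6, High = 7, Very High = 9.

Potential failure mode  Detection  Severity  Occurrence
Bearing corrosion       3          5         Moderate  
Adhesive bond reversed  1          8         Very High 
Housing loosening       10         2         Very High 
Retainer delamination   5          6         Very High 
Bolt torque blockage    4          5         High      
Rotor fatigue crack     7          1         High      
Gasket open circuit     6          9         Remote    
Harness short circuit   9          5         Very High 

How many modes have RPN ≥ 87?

RPN = Severity × Occurrence × Detection:
  Bearing corrosion: 5 × 6 × 3 = 90
  Adhesive bond reversed: 8 × 9 × 1 = 72
  Housing loosening: 2 × 9 × 10 = 180
  Retainer delamination: 6 × 9 × 5 = 270
  Bolt torque blockage: 5 × 7 × 4 = 140
  Rotor fatigue crack: 1 × 7 × 7 = 49
  Gasket open circuit: 9 × 1 × 6 = 54
  Harness short circuit: 5 × 9 × 9 = 405
Modes with RPN ≥ 87: Bearing corrosion (90), Housing loosening (180), Retainer delamination (270), Bolt torque blockage (140), Harness short circuit (405) → 5.

5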